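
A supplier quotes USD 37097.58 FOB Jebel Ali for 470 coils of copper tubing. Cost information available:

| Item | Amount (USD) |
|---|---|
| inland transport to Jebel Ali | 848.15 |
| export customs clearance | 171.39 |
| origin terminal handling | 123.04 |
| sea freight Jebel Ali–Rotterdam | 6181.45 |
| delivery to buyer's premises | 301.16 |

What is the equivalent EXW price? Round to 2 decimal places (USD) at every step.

EXW price: USD 35955.00

Not relevant to the conversion: delivery, freight — on the buyer under both terms; not part of either seller's price.
From FOB to EXW, the seller no longer bears: inland to port, export clearance, origin terminal.
EXW price = 37097.58 − 848.15 − 171.39 − 123.04 = 35955.00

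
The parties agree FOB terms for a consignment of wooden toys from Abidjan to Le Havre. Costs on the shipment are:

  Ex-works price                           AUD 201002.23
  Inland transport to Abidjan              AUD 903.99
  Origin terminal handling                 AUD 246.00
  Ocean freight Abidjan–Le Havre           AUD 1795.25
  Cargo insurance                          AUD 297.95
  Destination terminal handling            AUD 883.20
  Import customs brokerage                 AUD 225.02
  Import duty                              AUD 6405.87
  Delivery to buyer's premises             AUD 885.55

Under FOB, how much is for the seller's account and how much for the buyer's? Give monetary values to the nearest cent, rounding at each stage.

FOB: the seller bears costs until goods are on board at the origin port; the buyer bears freight, insurance and all costs thereafter.
Seller's account: goods 201002.23 + inland to port 903.99 + origin terminal 246.00 = 202152.22
Buyer's account: freight 1795.25 + insurance 297.95 + destination terminal 883.20 + brokerage 225.02 + duty 6405.87 + delivery 885.55 = 10492.84

Seller: AUD 202152.22; buyer: AUD 10492.84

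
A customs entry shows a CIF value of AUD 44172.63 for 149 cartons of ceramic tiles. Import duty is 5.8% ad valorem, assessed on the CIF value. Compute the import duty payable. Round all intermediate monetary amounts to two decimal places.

Import duty: AUD 2562.01

Import duty = 44172.63 × 5.8% = 2562.01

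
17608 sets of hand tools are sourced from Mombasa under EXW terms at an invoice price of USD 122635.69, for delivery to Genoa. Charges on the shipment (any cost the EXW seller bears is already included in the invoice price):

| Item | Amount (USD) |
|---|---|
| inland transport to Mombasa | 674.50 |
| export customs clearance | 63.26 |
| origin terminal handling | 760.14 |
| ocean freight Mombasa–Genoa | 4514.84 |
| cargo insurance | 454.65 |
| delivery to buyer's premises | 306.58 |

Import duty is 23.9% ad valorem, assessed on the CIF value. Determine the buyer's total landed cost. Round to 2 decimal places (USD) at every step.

EXW: the seller makes goods available at their premises; the buyer bears all onward costs.
CIF value = EXW price + inland to port + export clearance + origin terminal + freight + insurance = 122635.69 + 674.50 + 63.26 + 760.14 + 4514.84 + 454.65 = 129103.08
Import duty = 129103.08 × 23.9% = 30855.64
Buyer bears: inland to port 674.50 + export clearance 63.26 + origin terminal 760.14 + freight 4514.84 + insurance 454.65 + delivery 306.58 + duty 30855.64 = 37629.61
Landed cost = invoice 122635.69 + 37629.61 = 160265.30

Total landed cost: USD 160265.30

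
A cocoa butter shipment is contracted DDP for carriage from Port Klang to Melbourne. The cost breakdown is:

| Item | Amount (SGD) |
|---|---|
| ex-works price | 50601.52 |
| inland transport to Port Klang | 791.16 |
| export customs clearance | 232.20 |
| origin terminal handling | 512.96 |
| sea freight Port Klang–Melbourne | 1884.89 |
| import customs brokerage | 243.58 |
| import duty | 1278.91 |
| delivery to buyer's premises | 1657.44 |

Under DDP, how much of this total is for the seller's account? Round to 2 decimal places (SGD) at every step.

Seller's account: SGD 57202.66

DDP: the seller bears all costs including import duty.
Seller's account: goods 50601.52 + inland to port 791.16 + export clearance 232.20 + origin terminal 512.96 + freight 1884.89 + brokerage 243.58 + duty 1278.91 + delivery 1657.44 = 57202.66
Buyer's account: 0.00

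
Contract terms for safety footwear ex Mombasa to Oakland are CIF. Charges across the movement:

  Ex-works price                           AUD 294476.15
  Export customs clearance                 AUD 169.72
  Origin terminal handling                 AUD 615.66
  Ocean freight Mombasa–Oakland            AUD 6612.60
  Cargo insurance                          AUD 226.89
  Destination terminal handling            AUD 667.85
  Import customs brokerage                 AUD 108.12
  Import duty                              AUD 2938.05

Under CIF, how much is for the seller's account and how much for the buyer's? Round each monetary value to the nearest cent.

CIF: the seller pays costs through ocean freight and marine insurance to the destination port.
Seller's account: goods 294476.15 + export clearance 169.72 + origin terminal 615.66 + freight 6612.60 + insurance 226.89 = 302101.02
Buyer's account: destination terminal 667.85 + brokerage 108.12 + duty 2938.05 = 3714.02

Seller: AUD 302101.02; buyer: AUD 3714.02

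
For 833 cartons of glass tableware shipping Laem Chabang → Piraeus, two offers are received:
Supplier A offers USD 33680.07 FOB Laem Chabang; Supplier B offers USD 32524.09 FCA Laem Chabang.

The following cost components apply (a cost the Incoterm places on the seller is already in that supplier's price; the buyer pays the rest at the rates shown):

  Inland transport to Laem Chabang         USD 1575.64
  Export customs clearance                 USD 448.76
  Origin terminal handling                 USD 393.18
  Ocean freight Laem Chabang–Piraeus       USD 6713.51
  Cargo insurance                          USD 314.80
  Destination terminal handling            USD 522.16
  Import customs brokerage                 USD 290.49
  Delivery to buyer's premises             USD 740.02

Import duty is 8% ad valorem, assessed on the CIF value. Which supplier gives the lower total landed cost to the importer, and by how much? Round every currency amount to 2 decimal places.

Supplier B is cheaper by USD 823.82

Supplier A (FOB):
CIF value = FOB price + freight + insurance = 33680.07 + 6713.51 + 314.80 = 40708.38
Import duty = 40708.38 × 8% = 3256.67
Buyer bears (A): 6713.51 + 314.80 + 522.16 + 290.49 + 740.02 = 8580.98
Landed cost (A) = invoice 33680.07 + 8580.98 + duty 3256.67 = 45517.72
Supplier B (FCA):
CIF value = FCA price + origin terminal + freight + insurance = 32524.09 + 393.18 + 6713.51 + 314.80 = 39945.58
Import duty = 39945.58 × 8% = 3195.65
Buyer bears (B): 393.18 + 6713.51 + 314.80 + 522.16 + 290.49 + 740.02 = 8974.16
Landed cost (B) = invoice 32524.09 + 8974.16 + duty 3195.65 = 44693.90
Difference = |45517.72 − 44693.90| = 823.82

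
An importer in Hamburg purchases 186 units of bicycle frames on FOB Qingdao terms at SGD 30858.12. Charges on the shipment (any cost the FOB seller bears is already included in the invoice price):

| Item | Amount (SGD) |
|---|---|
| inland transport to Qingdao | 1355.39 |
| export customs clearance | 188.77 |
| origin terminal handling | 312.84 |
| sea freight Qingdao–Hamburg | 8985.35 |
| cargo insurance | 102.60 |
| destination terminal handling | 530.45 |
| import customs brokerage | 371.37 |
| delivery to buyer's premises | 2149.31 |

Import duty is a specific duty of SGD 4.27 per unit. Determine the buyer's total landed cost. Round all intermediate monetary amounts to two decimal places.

Total landed cost: SGD 43791.42

FOB: the seller bears costs until goods are on board at the origin port; the buyer bears freight, insurance and all costs thereafter.
Already in the invoice (seller's account under FOB): inland to port, export clearance, origin terminal — exclude.
CIF value = FOB price + freight + insurance = 30858.12 + 8985.35 + 102.60 = 39946.07
Import duty = 186 × 4.27 = 794.22
Buyer bears: freight 8985.35 + insurance 102.60 + destination terminal 530.45 + brokerage 371.37 + delivery 2149.31 + duty 794.22 = 12933.30
Landed cost = invoice 30858.12 + 12933.30 = 43791.42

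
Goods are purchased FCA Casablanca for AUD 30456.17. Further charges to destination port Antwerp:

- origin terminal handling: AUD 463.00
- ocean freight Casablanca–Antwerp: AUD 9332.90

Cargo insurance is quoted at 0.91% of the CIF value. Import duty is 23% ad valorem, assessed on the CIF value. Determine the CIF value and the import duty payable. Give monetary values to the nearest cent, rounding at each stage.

CIF value: AUD 40621.73; import duty: AUD 9343.00

Let C be the CIF value. C = FCA price + pre-shipment costs + freight + 0.91% × C
C − 0.91% × C = 30456.17 + 463.00 + 9332.90
0.9909 × C = 40252.07
C = 40252.07 / 0.9909 = 40621.73
Insurance premium = 0.91% × 40621.73 = 369.66
Import duty = 40621.73 × 23% = 9343.00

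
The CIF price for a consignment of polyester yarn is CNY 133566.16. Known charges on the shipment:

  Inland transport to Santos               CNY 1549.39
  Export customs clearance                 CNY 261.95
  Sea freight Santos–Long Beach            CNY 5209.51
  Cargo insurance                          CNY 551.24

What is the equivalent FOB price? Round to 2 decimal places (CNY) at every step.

FOB price: CNY 127805.41

Not relevant to the conversion: inland to port, export clearance — on the seller under both CIF and FOB; already in the CIF price and stays in the FOB price.
From CIF to FOB, the seller no longer bears: freight, insurance.
FOB price = 133566.16 − 5209.51 − 551.24 = 127805.41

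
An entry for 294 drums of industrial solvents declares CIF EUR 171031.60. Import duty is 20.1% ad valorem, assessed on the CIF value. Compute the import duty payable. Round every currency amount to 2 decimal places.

Import duty: EUR 34377.35

Import duty = 171031.60 × 20.1% = 34377.35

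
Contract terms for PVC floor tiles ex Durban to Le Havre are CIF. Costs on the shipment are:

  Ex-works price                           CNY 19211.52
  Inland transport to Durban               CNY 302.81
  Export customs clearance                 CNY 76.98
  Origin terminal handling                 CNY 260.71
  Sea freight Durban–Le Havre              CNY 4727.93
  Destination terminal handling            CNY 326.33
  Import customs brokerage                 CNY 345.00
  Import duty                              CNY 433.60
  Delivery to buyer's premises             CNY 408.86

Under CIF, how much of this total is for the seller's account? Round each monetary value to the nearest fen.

Seller's account: CNY 24579.95

CIF: the seller pays costs through ocean freight and marine insurance to the destination port.
Seller's account: goods 19211.52 + inland to port 302.81 + export clearance 76.98 + origin terminal 260.71 + freight 4727.93 = 24579.95
Buyer's account: destination terminal 326.33 + brokerage 345.00 + duty 433.60 + delivery 408.86 = 1513.79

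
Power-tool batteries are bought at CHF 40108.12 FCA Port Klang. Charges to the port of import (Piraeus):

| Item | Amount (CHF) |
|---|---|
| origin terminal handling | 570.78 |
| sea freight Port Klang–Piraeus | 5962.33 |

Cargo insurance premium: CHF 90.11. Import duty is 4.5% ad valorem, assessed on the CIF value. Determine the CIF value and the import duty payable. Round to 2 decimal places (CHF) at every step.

CIF value: CHF 46731.34; import duty: CHF 2102.91

CIF = FCA price + pre-shipment costs + freight + insurance
CIF = 40108.12 + 570.78 + 5962.33 + 90.11 = 46731.34
Import duty = 46731.34 × 4.5% = 2102.91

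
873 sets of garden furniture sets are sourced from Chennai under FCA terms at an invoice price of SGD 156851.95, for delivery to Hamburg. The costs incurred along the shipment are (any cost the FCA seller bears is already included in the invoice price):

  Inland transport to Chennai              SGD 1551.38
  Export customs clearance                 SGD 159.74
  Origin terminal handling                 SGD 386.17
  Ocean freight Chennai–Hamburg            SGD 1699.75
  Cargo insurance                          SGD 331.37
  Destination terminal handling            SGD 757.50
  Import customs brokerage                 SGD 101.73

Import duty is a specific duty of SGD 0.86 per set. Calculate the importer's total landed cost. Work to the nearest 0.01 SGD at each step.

FCA: the seller delivers export-cleared goods to the carrier; the buyer bears costs from that point.
Already in the invoice (seller's account under FCA): inland to port, export clearance — exclude.
CIF value = FCA price + origin terminal + freight + insurance = 156851.95 + 386.17 + 1699.75 + 331.37 = 159269.24
Import duty = 873 × 0.86 = 750.78
Buyer bears: origin terminal 386.17 + freight 1699.75 + insurance 331.37 + destination terminal 757.50 + brokerage 101.73 + duty 750.78 = 4027.30
Landed cost = invoice 156851.95 + 4027.30 = 160879.25

Total landed cost: SGD 160879.25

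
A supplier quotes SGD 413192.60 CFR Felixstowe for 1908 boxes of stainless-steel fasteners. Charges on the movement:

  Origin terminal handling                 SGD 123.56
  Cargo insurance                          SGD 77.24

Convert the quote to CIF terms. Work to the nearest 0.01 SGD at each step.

Not relevant to the conversion: origin terminal — on the seller under both CFR and CIF; already in the CFR price and stays in the CIF price.
From CFR to CIF, the seller additionally bears: insurance.
CIF price = 413192.60 + 77.24 = 413269.84

CIF price: SGD 413269.84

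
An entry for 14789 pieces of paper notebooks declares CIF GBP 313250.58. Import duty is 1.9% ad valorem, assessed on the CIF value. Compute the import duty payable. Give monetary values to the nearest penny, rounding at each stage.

Import duty: GBP 5951.76

Import duty = 313250.58 × 1.9% = 5951.76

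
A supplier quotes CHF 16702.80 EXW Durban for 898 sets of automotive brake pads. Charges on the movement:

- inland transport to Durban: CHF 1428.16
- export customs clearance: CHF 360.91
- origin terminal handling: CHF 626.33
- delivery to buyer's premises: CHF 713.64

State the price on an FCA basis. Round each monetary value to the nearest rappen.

Not relevant to the conversion: delivery, origin terminal — on the buyer under both terms; not part of either seller's price.
From EXW to FCA, the seller additionally bears: inland to port, export clearance.
FCA price = 16702.80 + 1428.16 + 360.91 = 18491.87

FCA price: CHF 18491.87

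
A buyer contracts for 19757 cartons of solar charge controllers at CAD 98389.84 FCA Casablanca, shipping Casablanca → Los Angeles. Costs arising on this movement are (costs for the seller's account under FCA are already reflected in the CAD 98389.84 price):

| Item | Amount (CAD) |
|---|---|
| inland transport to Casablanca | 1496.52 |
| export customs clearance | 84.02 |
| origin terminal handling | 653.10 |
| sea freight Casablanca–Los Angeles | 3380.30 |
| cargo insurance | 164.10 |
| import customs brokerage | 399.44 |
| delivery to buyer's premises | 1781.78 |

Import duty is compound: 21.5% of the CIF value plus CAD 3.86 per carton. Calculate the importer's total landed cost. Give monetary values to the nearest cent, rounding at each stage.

Total landed cost: CAD 203086.86

FCA: the seller delivers export-cleared goods to the carrier; the buyer bears costs from that point.
Already in the invoice (seller's account under FCA): inland to port, export clearance — exclude.
CIF value = FCA price + origin terminal + freight + insurance = 98389.84 + 653.10 + 3380.30 + 164.10 = 102587.34
Ad valorem component: 102587.34 × 21.5% = 22056.28
Specific component: 19757 × 3.86 = 76262.02
Import duty = 22056.28 + 76262.02 = 98318.30
Buyer bears: origin terminal 653.10 + freight 3380.30 + insurance 164.10 + brokerage 399.44 + delivery 1781.78 + duty 98318.30 = 104697.02
Landed cost = invoice 98389.84 + 104697.02 = 203086.86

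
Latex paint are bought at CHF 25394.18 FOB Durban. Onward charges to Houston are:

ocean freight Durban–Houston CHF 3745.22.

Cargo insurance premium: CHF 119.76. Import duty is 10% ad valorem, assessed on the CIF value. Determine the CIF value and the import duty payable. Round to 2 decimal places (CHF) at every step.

CIF = FOB price + freight + insurance
CIF = 25394.18 + 3745.22 + 119.76 = 29259.16
Import duty = 29259.16 × 10% = 2925.92

CIF value: CHF 29259.16; import duty: CHF 2925.92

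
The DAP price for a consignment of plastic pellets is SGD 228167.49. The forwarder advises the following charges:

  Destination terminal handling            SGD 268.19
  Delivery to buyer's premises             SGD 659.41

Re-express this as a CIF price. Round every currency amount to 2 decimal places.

CIF price: SGD 227239.89

From DAP to CIF, the seller no longer bears: destination terminal, delivery.
CIF price = 228167.49 − 268.19 − 659.41 = 227239.89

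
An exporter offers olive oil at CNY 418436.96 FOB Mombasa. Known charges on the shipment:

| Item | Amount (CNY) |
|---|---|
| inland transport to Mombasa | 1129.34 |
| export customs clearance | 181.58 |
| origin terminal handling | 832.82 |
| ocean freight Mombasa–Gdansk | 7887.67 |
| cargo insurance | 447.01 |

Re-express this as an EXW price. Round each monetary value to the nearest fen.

EXW price: CNY 416293.22

Not relevant to the conversion: freight, insurance — on the buyer under both terms; not part of either seller's price.
From FOB to EXW, the seller no longer bears: inland to port, export clearance, origin terminal.
EXW price = 418436.96 − 1129.34 − 181.58 − 832.82 = 416293.22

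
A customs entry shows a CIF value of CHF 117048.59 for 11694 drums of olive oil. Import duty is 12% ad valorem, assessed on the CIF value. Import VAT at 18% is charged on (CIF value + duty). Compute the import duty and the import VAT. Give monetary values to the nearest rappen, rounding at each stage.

Import duty = 117048.59 × 12% = 14045.83
VAT base = CIF + duty = 117048.59 + 14045.83 = 131094.42
Import VAT = 131094.42 × 18% = 23597.00

Import duty: CHF 14045.83; import VAT: CHF 23597.00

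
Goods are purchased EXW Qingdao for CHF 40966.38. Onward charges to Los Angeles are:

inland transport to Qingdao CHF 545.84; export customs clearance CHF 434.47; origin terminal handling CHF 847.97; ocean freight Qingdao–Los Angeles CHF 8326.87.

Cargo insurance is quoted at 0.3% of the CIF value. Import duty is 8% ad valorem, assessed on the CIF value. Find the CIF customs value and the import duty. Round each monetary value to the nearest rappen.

Let C be the CIF value. C = EXW price + pre-shipment costs + freight + 0.3% × C
C − 0.3% × C = 40966.38 + 545.84 + 434.47 + 847.97 + 8326.87
0.997 × C = 51121.53
C = 51121.53 / 0.997 = 51275.36
Insurance premium = 0.3% × 51275.36 = 153.83
Import duty = 51275.36 × 8% = 4102.03

CIF value: CHF 51275.36; import duty: CHF 4102.03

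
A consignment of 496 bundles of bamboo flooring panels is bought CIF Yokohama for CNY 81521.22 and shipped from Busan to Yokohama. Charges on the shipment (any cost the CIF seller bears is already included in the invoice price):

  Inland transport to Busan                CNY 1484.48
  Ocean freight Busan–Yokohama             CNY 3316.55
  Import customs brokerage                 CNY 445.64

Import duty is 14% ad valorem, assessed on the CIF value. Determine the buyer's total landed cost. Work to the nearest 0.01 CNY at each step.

CIF: the seller pays costs through ocean freight and marine insurance to the destination port.
Already in the invoice (seller's account under CIF): inland to port, freight — exclude.
The CIF price already equals the CIF value: 81521.22
Import duty = 81521.22 × 14% = 11412.97
Buyer bears: brokerage 445.64 + duty 11412.97 = 11858.61
Landed cost = invoice 81521.22 + 11858.61 = 93379.83

Total landed cost: CNY 93379.83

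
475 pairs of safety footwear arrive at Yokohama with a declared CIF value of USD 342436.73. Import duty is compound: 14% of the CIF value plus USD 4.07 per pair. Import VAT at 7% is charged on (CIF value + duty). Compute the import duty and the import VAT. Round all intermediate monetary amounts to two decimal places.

Import duty: USD 49874.39; import VAT: USD 27461.78

Ad valorem component: 342436.73 × 14% = 47941.14
Specific component: 475 × 4.07 = 1933.25
Import duty = 47941.14 + 1933.25 = 49874.39
VAT base = CIF + duty = 342436.73 + 49874.39 = 392311.12
Import VAT = 392311.12 × 7% = 27461.78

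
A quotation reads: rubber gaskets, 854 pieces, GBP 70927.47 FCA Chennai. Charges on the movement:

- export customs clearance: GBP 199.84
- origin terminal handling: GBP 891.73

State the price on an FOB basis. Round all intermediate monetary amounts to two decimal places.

Not relevant to the conversion: export clearance — on the seller under both FCA and FOB; already in the FCA price and stays in the FOB price.
From FCA to FOB, the seller additionally bears: origin terminal.
FOB price = 70927.47 + 891.73 = 71819.20

FOB price: GBP 71819.20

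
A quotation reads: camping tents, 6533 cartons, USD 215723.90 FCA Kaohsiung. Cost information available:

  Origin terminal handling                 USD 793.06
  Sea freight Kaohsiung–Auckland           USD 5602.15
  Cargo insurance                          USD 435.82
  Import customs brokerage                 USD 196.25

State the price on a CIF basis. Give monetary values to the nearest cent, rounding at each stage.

CIF price: USD 222554.93

Not relevant to the conversion: brokerage — on the buyer under both terms; not part of either seller's price.
From FCA to CIF, the seller additionally bears: origin terminal, freight, insurance.
CIF price = 215723.90 + 793.06 + 5602.15 + 435.82 = 222554.93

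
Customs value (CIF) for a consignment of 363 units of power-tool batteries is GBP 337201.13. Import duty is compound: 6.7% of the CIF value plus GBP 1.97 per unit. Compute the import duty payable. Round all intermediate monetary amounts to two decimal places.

Import duty: GBP 23307.59

Ad valorem component: 337201.13 × 6.7% = 22592.48
Specific component: 363 × 1.97 = 715.11
Import duty = 22592.48 + 715.11 = 23307.59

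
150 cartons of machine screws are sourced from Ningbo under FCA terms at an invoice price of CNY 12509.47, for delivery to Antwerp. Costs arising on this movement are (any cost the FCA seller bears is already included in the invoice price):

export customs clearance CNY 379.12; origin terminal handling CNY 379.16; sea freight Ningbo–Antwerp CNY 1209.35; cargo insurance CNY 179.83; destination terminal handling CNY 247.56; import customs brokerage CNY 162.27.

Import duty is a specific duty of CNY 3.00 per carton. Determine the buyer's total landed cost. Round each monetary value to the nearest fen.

Total landed cost: CNY 15137.64

FCA: the seller delivers export-cleared goods to the carrier; the buyer bears costs from that point.
Already in the invoice (seller's account under FCA): export clearance — exclude.
CIF value = FCA price + origin terminal + freight + insurance = 12509.47 + 379.16 + 1209.35 + 179.83 = 14277.81
Import duty = 150 × 3.00 = 450.00
Buyer bears: origin terminal 379.16 + freight 1209.35 + insurance 179.83 + destination terminal 247.56 + brokerage 162.27 + duty 450.00 = 2628.17
Landed cost = invoice 12509.47 + 2628.17 = 15137.64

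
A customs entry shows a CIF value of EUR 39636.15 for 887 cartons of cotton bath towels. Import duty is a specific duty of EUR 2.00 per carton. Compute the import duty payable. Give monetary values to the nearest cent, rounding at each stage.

Import duty: EUR 1774.00

Import duty = 887 × 2.00 = 1774.00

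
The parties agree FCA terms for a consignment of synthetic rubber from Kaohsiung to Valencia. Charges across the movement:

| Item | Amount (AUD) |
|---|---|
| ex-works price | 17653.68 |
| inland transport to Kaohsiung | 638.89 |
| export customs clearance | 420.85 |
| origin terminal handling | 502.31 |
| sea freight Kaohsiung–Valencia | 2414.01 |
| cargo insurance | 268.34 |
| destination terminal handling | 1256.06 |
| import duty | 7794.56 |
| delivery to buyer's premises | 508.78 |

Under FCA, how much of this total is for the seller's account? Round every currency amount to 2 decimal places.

Seller's account: AUD 18713.42

FCA: the seller delivers export-cleared goods to the carrier; the buyer bears costs from that point.
Seller's account: goods 17653.68 + inland to port 638.89 + export clearance 420.85 = 18713.42
Buyer's account: origin terminal 502.31 + freight 2414.01 + insurance 268.34 + destination terminal 1256.06 + duty 7794.56 + delivery 508.78 = 12744.06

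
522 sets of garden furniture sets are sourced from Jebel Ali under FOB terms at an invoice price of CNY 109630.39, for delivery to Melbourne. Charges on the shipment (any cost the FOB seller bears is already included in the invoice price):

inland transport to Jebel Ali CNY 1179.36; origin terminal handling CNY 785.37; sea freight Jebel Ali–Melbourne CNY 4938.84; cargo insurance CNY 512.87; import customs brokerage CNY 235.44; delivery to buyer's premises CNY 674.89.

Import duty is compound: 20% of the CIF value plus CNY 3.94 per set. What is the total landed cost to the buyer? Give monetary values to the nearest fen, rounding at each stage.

FOB: the seller bears costs until goods are on board at the origin port; the buyer bears freight, insurance and all costs thereafter.
Already in the invoice (seller's account under FOB): inland to port, origin terminal — exclude.
CIF value = FOB price + freight + insurance = 109630.39 + 4938.84 + 512.87 = 115082.10
Ad valorem component: 115082.10 × 20% = 23016.42
Specific component: 522 × 3.94 = 2056.68
Import duty = 23016.42 + 2056.68 = 25073.10
Buyer bears: freight 4938.84 + insurance 512.87 + brokerage 235.44 + delivery 674.89 + duty 25073.10 = 31435.14
Landed cost = invoice 109630.39 + 31435.14 = 141065.53

Total landed cost: CNY 141065.53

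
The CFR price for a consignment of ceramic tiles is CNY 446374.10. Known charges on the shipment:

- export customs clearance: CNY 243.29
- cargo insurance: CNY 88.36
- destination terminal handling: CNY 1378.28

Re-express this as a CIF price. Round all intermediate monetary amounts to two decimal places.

CIF price: CNY 446462.46

Not relevant to the conversion: export clearance — on the seller under both CFR and CIF; already in the CFR price and stays in the CIF price. destination terminal — on the buyer under both terms; not part of either seller's price.
From CFR to CIF, the seller additionally bears: insurance.
CIF price = 446374.10 + 88.36 = 446462.46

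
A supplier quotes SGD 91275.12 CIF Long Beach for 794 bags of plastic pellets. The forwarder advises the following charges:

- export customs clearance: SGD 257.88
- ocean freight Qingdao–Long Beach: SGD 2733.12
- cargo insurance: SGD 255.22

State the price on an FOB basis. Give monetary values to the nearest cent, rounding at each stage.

FOB price: SGD 88286.78

Not relevant to the conversion: export clearance — on the seller under both CIF and FOB; already in the CIF price and stays in the FOB price.
From CIF to FOB, the seller no longer bears: freight, insurance.
FOB price = 91275.12 − 2733.12 − 255.22 = 88286.78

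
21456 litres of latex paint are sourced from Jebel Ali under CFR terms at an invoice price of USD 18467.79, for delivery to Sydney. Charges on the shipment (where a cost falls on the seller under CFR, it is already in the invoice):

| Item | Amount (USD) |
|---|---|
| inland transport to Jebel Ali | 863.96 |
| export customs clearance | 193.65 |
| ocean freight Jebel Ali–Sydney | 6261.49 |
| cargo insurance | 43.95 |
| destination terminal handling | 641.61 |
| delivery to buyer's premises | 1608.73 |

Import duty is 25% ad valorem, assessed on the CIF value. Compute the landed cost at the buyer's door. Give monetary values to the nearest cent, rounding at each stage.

Total landed cost: USD 25390.02

CFR: the seller pays costs through ocean freight to the destination port, but not insurance.
Already in the invoice (seller's account under CFR): inland to port, export clearance, freight — exclude.
CIF value = CFR price + insurance = 18467.79 + 43.95 = 18511.74
Import duty = 18511.74 × 25% = 4627.94
Buyer bears: insurance 43.95 + destination terminal 641.61 + delivery 1608.73 + duty 4627.94 = 6922.23
Landed cost = invoice 18467.79 + 6922.23 = 25390.02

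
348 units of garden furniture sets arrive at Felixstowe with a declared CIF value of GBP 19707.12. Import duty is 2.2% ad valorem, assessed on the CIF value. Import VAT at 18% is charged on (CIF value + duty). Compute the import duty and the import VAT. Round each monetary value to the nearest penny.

Import duty: GBP 433.56; import VAT: GBP 3625.32

Import duty = 19707.12 × 2.2% = 433.56
VAT base = CIF + duty = 19707.12 + 433.56 = 20140.68
Import VAT = 20140.68 × 18% = 3625.32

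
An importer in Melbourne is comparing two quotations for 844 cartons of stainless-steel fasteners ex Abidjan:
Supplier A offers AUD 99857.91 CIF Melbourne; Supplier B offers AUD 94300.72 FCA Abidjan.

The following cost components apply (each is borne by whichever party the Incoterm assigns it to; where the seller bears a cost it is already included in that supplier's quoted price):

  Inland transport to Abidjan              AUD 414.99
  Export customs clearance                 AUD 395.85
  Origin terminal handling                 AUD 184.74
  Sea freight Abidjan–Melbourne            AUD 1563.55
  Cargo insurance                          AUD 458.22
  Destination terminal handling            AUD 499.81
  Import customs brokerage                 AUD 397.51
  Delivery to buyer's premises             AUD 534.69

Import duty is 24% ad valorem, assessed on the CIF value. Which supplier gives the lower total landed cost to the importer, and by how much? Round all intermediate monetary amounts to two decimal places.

Supplier B is cheaper by AUD 4154.84

Supplier A (CIF):
The CIF price already equals the CIF value: 99857.91
Import duty = 99857.91 × 24% = 23965.90
Buyer bears (A): 499.81 + 397.51 + 534.69 = 1432.01
Landed cost (A) = invoice 99857.91 + 1432.01 + duty 23965.90 = 125255.82
Supplier B (FCA):
CIF value = FCA price + origin terminal + freight + insurance = 94300.72 + 184.74 + 1563.55 + 458.22 = 96507.23
Import duty = 96507.23 × 24% = 23161.74
Buyer bears (B): 184.74 + 1563.55 + 458.22 + 499.81 + 397.51 + 534.69 = 3638.52
Landed cost (B) = invoice 94300.72 + 3638.52 + duty 23161.74 = 121100.98
Difference = |125255.82 − 121100.98| = 4154.84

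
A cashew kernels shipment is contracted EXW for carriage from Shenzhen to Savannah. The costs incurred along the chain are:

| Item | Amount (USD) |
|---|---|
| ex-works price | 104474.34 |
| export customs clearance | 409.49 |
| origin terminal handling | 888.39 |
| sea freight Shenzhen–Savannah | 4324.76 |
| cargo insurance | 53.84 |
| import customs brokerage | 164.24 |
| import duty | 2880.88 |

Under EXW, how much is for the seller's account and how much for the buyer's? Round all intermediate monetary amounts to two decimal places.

EXW: the seller makes goods available at their premises; the buyer bears all onward costs.
Seller's account: goods 104474.34 = 104474.34
Buyer's account: export clearance 409.49 + origin terminal 888.39 + freight 4324.76 + insurance 53.84 + brokerage 164.24 + duty 2880.88 = 8721.60

Seller: USD 104474.34; buyer: USD 8721.60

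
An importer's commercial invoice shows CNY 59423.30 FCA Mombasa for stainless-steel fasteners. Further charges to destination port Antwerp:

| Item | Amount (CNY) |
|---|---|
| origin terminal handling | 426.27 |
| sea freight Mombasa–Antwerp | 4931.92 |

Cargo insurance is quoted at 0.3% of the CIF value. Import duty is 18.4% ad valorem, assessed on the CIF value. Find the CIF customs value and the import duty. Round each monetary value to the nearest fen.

CIF value: CNY 64976.42; import duty: CNY 11955.66

Let C be the CIF value. C = FCA price + pre-shipment costs + freight + 0.3% × C
C − 0.3% × C = 59423.30 + 426.27 + 4931.92
0.997 × C = 64781.49
C = 64781.49 / 0.997 = 64976.42
Insurance premium = 0.3% × 64976.42 = 194.93
Import duty = 64976.42 × 18.4% = 11955.66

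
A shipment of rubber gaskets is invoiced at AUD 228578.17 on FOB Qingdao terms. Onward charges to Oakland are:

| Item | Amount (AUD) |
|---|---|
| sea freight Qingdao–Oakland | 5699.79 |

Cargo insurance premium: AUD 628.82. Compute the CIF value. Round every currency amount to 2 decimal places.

CIF value: AUD 234906.78

CIF = FOB price + freight + insurance
CIF = 228578.17 + 5699.79 + 628.82 = 234906.78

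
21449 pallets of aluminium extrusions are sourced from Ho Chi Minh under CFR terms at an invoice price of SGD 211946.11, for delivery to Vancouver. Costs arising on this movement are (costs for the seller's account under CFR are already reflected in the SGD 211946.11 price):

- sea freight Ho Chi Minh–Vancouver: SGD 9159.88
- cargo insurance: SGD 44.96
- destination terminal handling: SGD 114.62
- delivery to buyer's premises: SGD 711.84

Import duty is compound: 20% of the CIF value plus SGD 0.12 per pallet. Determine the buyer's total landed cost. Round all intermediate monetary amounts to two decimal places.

Total landed cost: SGD 257789.62

CFR: the seller pays costs through ocean freight to the destination port, but not insurance.
Already in the invoice (seller's account under CFR): freight — exclude.
CIF value = CFR price + insurance = 211946.11 + 44.96 = 211991.07
Ad valorem component: 211991.07 × 20% = 42398.21
Specific component: 21449 × 0.12 = 2573.88
Import duty = 42398.21 + 2573.88 = 44972.09
Buyer bears: insurance 44.96 + destination terminal 114.62 + delivery 711.84 + duty 44972.09 = 45843.51
Landed cost = invoice 211946.11 + 45843.51 = 257789.62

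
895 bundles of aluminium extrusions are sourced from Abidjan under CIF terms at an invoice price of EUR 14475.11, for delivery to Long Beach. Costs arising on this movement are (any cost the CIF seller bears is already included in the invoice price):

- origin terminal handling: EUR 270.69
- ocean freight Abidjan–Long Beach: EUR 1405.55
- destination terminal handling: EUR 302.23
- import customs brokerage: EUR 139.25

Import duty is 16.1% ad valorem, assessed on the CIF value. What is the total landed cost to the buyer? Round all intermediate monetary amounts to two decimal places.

Total landed cost: EUR 17247.08

CIF: the seller pays costs through ocean freight and marine insurance to the destination port.
Already in the invoice (seller's account under CIF): origin terminal, freight — exclude.
The CIF price already equals the CIF value: 14475.11
Import duty = 14475.11 × 16.1% = 2330.49
Buyer bears: destination terminal 302.23 + brokerage 139.25 + duty 2330.49 = 2771.97
Landed cost = invoice 14475.11 + 2771.97 = 17247.08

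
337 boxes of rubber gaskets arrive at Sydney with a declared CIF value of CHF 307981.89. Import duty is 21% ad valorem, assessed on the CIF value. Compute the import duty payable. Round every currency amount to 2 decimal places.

Import duty: CHF 64676.20

Import duty = 307981.89 × 21% = 64676.20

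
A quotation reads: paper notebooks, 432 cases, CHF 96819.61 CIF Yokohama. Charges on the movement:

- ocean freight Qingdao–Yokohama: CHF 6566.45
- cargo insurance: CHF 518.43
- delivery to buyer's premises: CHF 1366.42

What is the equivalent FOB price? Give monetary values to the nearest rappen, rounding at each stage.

FOB price: CHF 89734.73

Not relevant to the conversion: delivery — on the buyer under both terms; not part of either seller's price.
From CIF to FOB, the seller no longer bears: freight, insurance.
FOB price = 96819.61 − 6566.45 − 518.43 = 89734.73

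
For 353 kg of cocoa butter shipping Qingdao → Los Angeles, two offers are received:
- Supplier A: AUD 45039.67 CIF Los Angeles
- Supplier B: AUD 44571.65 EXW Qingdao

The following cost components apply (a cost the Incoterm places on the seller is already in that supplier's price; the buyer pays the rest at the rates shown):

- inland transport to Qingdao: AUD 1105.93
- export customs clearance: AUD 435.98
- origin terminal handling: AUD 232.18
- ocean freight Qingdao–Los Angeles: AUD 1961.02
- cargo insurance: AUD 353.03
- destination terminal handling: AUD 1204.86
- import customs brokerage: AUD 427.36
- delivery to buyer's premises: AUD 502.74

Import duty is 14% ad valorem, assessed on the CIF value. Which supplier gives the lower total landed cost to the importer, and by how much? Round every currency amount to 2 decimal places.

Supplier A is cheaper by AUD 4126.94

Supplier A (CIF):
The CIF price already equals the CIF value: 45039.67
Import duty = 45039.67 × 14% = 6305.55
Buyer bears (A): 1204.86 + 427.36 + 502.74 = 2134.96
Landed cost (A) = invoice 45039.67 + 2134.96 + duty 6305.55 = 53480.18
Supplier B (EXW):
CIF value = EXW price + inland to port + export clearance + origin terminal + freight + insurance = 44571.65 + 1105.93 + 435.98 + 232.18 + 1961.02 + 353.03 = 48659.79
Import duty = 48659.79 × 14% = 6812.37
Buyer bears (B): 1105.93 + 435.98 + 232.18 + 1961.02 + 353.03 + 1204.86 + 427.36 + 502.74 = 6223.10
Landed cost (B) = invoice 44571.65 + 6223.10 + duty 6812.37 = 57607.12
Difference = |53480.18 − 57607.12| = 4126.94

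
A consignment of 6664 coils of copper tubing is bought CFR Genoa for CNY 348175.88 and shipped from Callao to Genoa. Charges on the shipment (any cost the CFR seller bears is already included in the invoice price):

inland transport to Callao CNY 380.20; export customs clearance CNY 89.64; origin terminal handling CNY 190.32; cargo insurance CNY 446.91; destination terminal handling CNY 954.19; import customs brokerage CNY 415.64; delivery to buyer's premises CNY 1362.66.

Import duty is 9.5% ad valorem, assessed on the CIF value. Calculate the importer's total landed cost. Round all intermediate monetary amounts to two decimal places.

CFR: the seller pays costs through ocean freight to the destination port, but not insurance.
Already in the invoice (seller's account under CFR): inland to port, export clearance, origin terminal — exclude.
CIF value = CFR price + insurance = 348175.88 + 446.91 = 348622.79
Import duty = 348622.79 × 9.5% = 33119.17
Buyer bears: insurance 446.91 + destination terminal 954.19 + brokerage 415.64 + delivery 1362.66 + duty 33119.17 = 36298.57
Landed cost = invoice 348175.88 + 36298.57 = 384474.45

Total landed cost: CNY 384474.45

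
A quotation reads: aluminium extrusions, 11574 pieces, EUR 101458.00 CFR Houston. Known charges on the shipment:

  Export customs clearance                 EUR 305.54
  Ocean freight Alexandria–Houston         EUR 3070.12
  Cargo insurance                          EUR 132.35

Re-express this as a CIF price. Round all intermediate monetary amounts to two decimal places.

Not relevant to the conversion: export clearance, freight — on the seller under both CFR and CIF; already in the CFR price and stays in the CIF price.
From CFR to CIF, the seller additionally bears: insurance.
CIF price = 101458.00 + 132.35 = 101590.35

CIF price: EUR 101590.35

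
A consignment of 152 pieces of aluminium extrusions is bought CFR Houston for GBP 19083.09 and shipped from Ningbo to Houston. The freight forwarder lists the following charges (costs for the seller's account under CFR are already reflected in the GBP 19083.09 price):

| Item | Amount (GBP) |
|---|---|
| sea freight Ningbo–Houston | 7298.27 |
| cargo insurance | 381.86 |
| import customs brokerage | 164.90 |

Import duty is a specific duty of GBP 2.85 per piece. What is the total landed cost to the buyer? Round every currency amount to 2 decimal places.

Total landed cost: GBP 20063.05

CFR: the seller pays costs through ocean freight to the destination port, but not insurance.
Already in the invoice (seller's account under CFR): freight — exclude.
CIF value = CFR price + insurance = 19083.09 + 381.86 = 19464.95
Import duty = 152 × 2.85 = 433.20
Buyer bears: insurance 381.86 + brokerage 164.90 + duty 433.20 = 979.96
Landed cost = invoice 19083.09 + 979.96 = 20063.05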